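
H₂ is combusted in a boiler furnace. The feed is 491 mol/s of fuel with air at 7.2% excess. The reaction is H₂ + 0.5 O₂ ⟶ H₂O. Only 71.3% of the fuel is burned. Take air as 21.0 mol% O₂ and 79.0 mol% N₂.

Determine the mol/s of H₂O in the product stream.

350 mol/s

Stoichiometric O₂ = 0.5 × 491 = 245.5 mol/s; O₂ fed = 245.5 × 1.072 = 263.2 mol/s.
N₂ fed = 263.2 × 79/21 = 990 mol/s.
Fuel reacted = 0.713 × 491 → ξ = 350.1 mol/s.
Outlet (n = n₀ + ν ξ):
  H₂: 491 − 1(350.1) = 140.9
  O₂: 263.2 − 0.5(350.1) = 88.13
  N₂: 990 (inert)
  H₂O: 0 + 1(350.1) = 350.1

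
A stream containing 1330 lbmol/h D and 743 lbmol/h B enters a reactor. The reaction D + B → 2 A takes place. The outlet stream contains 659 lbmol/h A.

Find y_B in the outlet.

0.199

For A: n = n₀ + 2ξ → 659 = 0 + 2ξ, giving ξ = 329.5 lbmol/h.
Outlet amounts (n = n₀ + ν ξ):
  D: 1330 − 1(329.5) = 1000
  B: 743 − 1(329.5) = 413.5
  A: 0 + 2(329.5) = 659
Total out = 2073 lbmol/h; y_B = 413.5 / 2073 = 0.1995.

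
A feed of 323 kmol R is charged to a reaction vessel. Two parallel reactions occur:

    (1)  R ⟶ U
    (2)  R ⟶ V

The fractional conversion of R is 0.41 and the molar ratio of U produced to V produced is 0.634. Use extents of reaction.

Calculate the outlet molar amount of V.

81 kmol

Conversion of R: R consumed = 0.41 × 323 = 132.4 kmol = 1ξ₁ + 1ξ₂.
Selectivity: 1ξ₁ / (1ξ₂) = 0.634 → ξ₁ = 0.634 ξ₂.
Substitute: (1·0.634 + 1) ξ₂ = 132.4 → ξ₂ = 81.05 kmol, ξ₁ = 51.38 kmol.
Outlet amounts (n = n₀ + Σ ν·ξ):
  R: 323 − 1(51.38) − 1(81.05) = 190.6
  U: 0 + 1(51.38) = 51.38
  V: 0 + 1(81.05) = 81.05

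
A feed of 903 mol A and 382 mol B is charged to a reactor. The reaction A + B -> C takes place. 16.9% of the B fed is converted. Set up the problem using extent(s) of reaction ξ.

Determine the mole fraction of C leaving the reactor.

0.0529

B reacted = 0.169 × 382 = 64.56 mol; ν_B = −1, so ξ = 64.56/1 = 64.56 mol.
Outlet amounts (n = n₀ + ν ξ):
  A: 903 − 1(64.56) = 838.4
  B: 382 − 1(64.56) = 317.4
  C: 0 + 1(64.56) = 64.56
Total out = 1220 mol; y_C = 64.56 / 1220 = 0.0529.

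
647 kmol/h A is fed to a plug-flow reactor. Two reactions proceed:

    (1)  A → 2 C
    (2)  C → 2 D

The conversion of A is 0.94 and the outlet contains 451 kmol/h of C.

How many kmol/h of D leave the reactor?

Conversion of A: A consumed = 1ξ₁ = 0.94 × 647 → ξ₁ = 608.2 kmol/h.
C balance: n_C = 0 + 2ξ₁ − 1ξ₂ = 451 → ξ₂ = (2·608.2 − 451)/1 = 765.4 kmol/h.
Outlet amounts (n = n₀ + Σ ν·ξ):
  A: 647 − 1(608.2) = 38.82
  C: 0 + 2(608.2) − 1(765.4) = 451
  D: 0 + 2(765.4) = 1531

1530 kmol/h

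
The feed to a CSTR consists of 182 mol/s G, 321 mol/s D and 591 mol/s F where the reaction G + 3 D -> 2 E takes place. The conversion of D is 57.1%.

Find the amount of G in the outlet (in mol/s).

121 mol/s

D reacted = 0.571 × 321 = 183.3 mol/s; ν_D = −3, so ξ = 183.3/3 = 61.1 mol/s.
Outlet amounts (n = n₀ + ν ξ):
  G: 182 − 1(61.1) = 120.9
  D: 321 − 3(61.1) = 137.7
  E: 0 + 2(61.1) = 122.2
  F: 591 (inert)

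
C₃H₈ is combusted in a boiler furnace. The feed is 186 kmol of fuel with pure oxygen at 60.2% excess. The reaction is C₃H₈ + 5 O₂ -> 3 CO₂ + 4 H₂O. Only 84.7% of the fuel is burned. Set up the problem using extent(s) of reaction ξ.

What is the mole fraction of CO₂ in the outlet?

Stoichiometric O₂ = 5 × 186 = 930 kmol; O₂ fed = 930 × 1.602 = 1490 kmol.
Fuel reacted = 0.847 × 186 → ξ = 157.5 kmol.
Outlet (n = n₀ + ν ξ):
  C₃H₈: 186 − 1(157.5) = 28.46
  O₂: 1490 − 5(157.5) = 702.1
  CO₂: 0 + 3(157.5) = 472.6
  H₂O: 0 + 4(157.5) = 630.2
Total out = 1833 kmol; y_CO₂ = 472.6 / 1833 = 0.2578.

0.258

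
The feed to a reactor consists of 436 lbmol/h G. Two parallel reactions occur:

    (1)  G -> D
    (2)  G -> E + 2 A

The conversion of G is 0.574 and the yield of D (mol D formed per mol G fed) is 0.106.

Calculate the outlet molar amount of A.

Yield of D: 1ξ₁ / 436 = 0.106 → ξ₁ = 46.22 lbmol/h.
Conversion of G: 1ξ₁ + 1ξ₂ = 0.574 × 436 = 250.3 → ξ₂ = 204 lbmol/h.
Outlet amounts (n = n₀ + Σ ν·ξ):
  G: 436 − 1(46.22) − 1(204) = 185.7
  D: 0 + 1(46.22) = 46.22
  E: 0 + 1(204) = 204
  A: 0 + 2(204) = 408.1

408 lbmol/h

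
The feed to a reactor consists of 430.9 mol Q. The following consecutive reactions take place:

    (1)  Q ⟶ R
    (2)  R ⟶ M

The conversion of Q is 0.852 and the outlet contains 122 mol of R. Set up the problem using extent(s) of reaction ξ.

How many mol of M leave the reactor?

Conversion of Q: Q consumed = 1ξ₁ = 0.852 × 430.9 → ξ₁ = 367.1 mol.
R balance: n_R = 0 + 1ξ₁ − 1ξ₂ = 122 → ξ₂ = (1·367.1 − 122)/1 = 245.1 mol.
Outlet amounts (n = n₀ + Σ ν·ξ):
  Q: 430.9 − 1(367.1) = 63.77
  R: 0 + 1(367.1) − 1(245.1) = 122
  M: 0 + 1(245.1) = 245.1

245 mol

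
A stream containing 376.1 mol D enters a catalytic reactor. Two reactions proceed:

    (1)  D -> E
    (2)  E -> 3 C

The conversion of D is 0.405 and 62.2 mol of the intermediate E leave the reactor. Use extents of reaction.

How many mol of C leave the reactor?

Conversion of D: D consumed = 1ξ₁ = 0.405 × 376.1 → ξ₁ = 152.3 mol.
E balance: n_E = 0 + 1ξ₁ − 1ξ₂ = 62.2 → ξ₂ = (1·152.3 − 62.2)/1 = 90.12 mol.
Outlet amounts (n = n₀ + Σ ν·ξ):
  D: 376.1 − 1(152.3) = 223.8
  E: 0 + 1(152.3) − 1(90.12) = 62.2
  C: 0 + 3(90.12) = 270.4

270 mol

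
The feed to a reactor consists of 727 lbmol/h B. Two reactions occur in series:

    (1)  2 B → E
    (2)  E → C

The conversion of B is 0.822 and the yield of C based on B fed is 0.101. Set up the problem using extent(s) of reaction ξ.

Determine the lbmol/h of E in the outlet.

225 lbmol/h

Conversion of B: B consumed = 2ξ₁ = 0.822 × 727 → ξ₁ = 298.8 lbmol/h.
Yield of C: 1ξ₂ / 727 = 0.101 → ξ₂ = 73.43 lbmol/h.
Outlet amounts (n = n₀ + Σ ν·ξ):
  B: 727 − 2(298.8) = 129.4
  E: 0 + 1(298.8) − 1(73.43) = 225.4
  C: 0 + 1(73.43) = 73.43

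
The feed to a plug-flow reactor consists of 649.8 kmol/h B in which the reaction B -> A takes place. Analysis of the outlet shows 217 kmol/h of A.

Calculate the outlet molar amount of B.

For A: n = n₀ + 1ξ → 217 = 0 + 1ξ, giving ξ = 217 kmol/h.
Outlet amounts (n = n₀ + ν ξ):
  B: 649.8 − 1(217) = 432.8
  A: 0 + 1(217) = 217

433 kmol/h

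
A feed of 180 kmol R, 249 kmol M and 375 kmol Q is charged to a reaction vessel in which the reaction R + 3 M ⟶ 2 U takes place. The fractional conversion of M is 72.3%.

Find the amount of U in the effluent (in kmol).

120 kmol

M reacted = 0.723 × 249 = 180 kmol; ν_M = −3, so ξ = 180/3 = 60.01 kmol.
Outlet amounts (n = n₀ + ν ξ):
  R: 180 − 1(60.01) = 120
  M: 249 − 3(60.01) = 68.97
  U: 0 + 2(60.01) = 120
  Q: 375 (inert)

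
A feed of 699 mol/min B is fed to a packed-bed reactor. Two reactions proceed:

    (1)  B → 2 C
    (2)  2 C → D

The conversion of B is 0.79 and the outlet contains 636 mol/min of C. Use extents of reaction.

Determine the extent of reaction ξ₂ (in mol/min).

ξ₂ = 234 mol/min

Conversion of B: B consumed = 1ξ₁ = 0.79 × 699 → ξ₁ = 552.2 mol/min.
C balance: n_C = 0 + 2ξ₁ − 2ξ₂ = 636 → ξ₂ = (2·552.2 − 636)/2 = 234.2 mol/min.
Outlet amounts (n = n₀ + Σ ν·ξ):
  B: 699 − 1(552.2) = 146.8
  C: 0 + 2(552.2) − 2(234.2) = 636
  D: 0 + 1(234.2) = 234.2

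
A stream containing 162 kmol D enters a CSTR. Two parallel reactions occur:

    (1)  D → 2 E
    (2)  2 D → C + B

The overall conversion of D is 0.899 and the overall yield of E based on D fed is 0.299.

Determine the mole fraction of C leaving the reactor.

Yield of E: 2ξ₁ / 162 = 0.299 → ξ₁ = 24.22 kmol.
Conversion of D: 1ξ₁ + 2ξ₂ = 0.899 × 162 = 145.6 → ξ₂ = 60.71 kmol.
Outlet amounts (n = n₀ + Σ ν·ξ):
  D: 162 − 1(24.22) − 2(60.71) = 16.36
  E: 0 + 2(24.22) = 48.44
  C: 0 + 1(60.71) = 60.71
  B: 0 + 1(60.71) = 60.71
Total out = 186.2 kmol; y_C = 60.71 / 186.2 = 0.326.

0.326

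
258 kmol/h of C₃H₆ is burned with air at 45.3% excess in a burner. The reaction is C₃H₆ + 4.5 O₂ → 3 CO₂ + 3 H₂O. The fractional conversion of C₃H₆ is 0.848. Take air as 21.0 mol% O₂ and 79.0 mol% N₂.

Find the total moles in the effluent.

8400 kmol/h

Stoichiometric O₂ = 4.5 × 258 = 1161 kmol/h; O₂ fed = 1161 × 1.453 = 1687 kmol/h.
N₂ fed = 1687 × 79/21 = 6346 kmol/h.
Fuel reacted = 0.848 × 258 → ξ = 218.8 kmol/h.
Outlet (n = n₀ + ν ξ):
  C₃H₆: 258 − 1(218.8) = 39.22
  O₂: 1687 − 4.5(218.8) = 702.4
  N₂: 6346 (inert)
  CO₂: 0 + 3(218.8) = 656.4
  H₂O: 0 + 3(218.8) = 656.4
Total out = 39.22 + 702.4 + 6346 + 656.4 + 656.4 = 8400 kmol/h.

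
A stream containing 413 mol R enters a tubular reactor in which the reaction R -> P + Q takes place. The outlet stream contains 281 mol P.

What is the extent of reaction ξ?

ξ = 281 mol

For P: n = n₀ + 1ξ → 281 = 0 + 1ξ, giving ξ = 281 mol.
Outlet amounts (n = n₀ + ν ξ):
  R: 413 − 1(281) = 132
  P: 0 + 1(281) = 281
  Q: 0 + 1(281) = 281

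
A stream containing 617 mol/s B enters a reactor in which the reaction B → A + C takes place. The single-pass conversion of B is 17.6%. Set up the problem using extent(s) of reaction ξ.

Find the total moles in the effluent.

B reacted = 0.176 × 617 = 108.6 mol/s; ν_B = −1, so ξ = 108.6/1 = 108.6 mol/s.
Outlet amounts (n = n₀ + ν ξ):
  B: 617 − 1(108.6) = 508.4
  A: 0 + 1(108.6) = 108.6
  C: 0 + 1(108.6) = 108.6
Total out = 508.4 + 108.6 + 108.6 = 725.6 mol/s.

726 mol/s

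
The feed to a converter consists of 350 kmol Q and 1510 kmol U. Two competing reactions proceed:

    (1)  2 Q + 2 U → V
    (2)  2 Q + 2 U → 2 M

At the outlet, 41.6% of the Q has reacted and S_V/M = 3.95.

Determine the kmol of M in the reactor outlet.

16.4 kmol

Conversion of Q: Q consumed = 0.416 × 350 = 145.6 kmol = 2ξ₁ + 2ξ₂.
Selectivity: 1ξ₁ / (2ξ₂) = 3.95 → ξ₁ = 7.9 ξ₂.
Substitute: (2·7.9 + 2) ξ₂ = 145.6 → ξ₂ = 8.18 kmol, ξ₁ = 64.62 kmol.
Outlet amounts (n = n₀ + Σ ν·ξ):
  Q: 350 − 2(64.62) − 2(8.18) = 204.4
  U: 1510 − 2(64.62) − 2(8.18) = 1364
  V: 0 + 1(64.62) = 64.62
  M: 0 + 2(8.18) = 16.36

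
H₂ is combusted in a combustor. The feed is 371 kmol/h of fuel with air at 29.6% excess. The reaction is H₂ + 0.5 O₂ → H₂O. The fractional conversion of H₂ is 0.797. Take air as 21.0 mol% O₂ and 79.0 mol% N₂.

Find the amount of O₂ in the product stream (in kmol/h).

Stoichiometric O₂ = 0.5 × 371 = 185.5 kmol/h; O₂ fed = 185.5 × 1.296 = 240.4 kmol/h.
N₂ fed = 240.4 × 79/21 = 904.4 kmol/h.
Fuel reacted = 0.797 × 371 → ξ = 295.7 kmol/h.
Outlet (n = n₀ + ν ξ):
  H₂: 371 − 1(295.7) = 75.31
  O₂: 240.4 − 0.5(295.7) = 92.56
  N₂: 904.4 (inert)
  H₂O: 0 + 1(295.7) = 295.7

92.6 kmol/h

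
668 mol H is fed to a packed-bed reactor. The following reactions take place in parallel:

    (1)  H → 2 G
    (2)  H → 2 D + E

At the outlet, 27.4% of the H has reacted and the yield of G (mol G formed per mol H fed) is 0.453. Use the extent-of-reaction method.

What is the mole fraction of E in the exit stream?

0.0359

Yield of G: 2ξ₁ / 668 = 0.453 → ξ₁ = 151.3 mol.
Conversion of H: 1ξ₁ + 1ξ₂ = 0.274 × 668 = 183 → ξ₂ = 31.73 mol.
Outlet amounts (n = n₀ + Σ ν·ξ):
  H: 668 − 1(151.3) − 1(31.73) = 485
  G: 0 + 2(151.3) = 302.6
  D: 0 + 2(31.73) = 63.46
  E: 0 + 1(31.73) = 31.73
Total out = 882.8 mol; y_E = 31.73 / 882.8 = 0.03594.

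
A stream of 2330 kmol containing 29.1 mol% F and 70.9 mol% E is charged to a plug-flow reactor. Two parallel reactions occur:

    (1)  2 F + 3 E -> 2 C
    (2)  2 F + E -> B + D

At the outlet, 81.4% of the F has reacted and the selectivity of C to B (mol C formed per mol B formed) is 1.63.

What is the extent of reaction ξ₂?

Conversion of F: F consumed = 0.814 × 678 = 551.9 kmol = 2ξ₁ + 2ξ₂.
Selectivity: 2ξ₁ / (1ξ₂) = 1.63 → ξ₁ = 0.815 ξ₂.
Substitute: (2·0.815 + 2) ξ₂ = 551.9 → ξ₂ = 152 kmol, ξ₁ = 123.9 kmol.
Outlet amounts (n = n₀ + Σ ν·ξ):
  F: 678 − 2(123.9) − 2(152) = 126.1
  E: 1652 − 3(123.9) − 1(152) = 1128
  C: 0 + 2(123.9) = 247.8
  B: 0 + 1(152) = 152
  D: 0 + 1(152) = 152

ξ₂ = 152 kmol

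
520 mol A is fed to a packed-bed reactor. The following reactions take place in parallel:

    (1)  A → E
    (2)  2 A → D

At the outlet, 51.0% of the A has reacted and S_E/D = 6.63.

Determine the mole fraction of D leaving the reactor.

0.0628

Conversion of A: A consumed = 0.51 × 520 = 265.2 mol = 1ξ₁ + 2ξ₂.
Selectivity: 1ξ₁ / (1ξ₂) = 6.63 → ξ₁ = 6.63 ξ₂.
Substitute: (1·6.63 + 2) ξ₂ = 265.2 → ξ₂ = 30.73 mol, ξ₁ = 203.7 mol.
Outlet amounts (n = n₀ + Σ ν·ξ):
  A: 520 − 1(203.7) − 2(30.73) = 254.8
  E: 0 + 1(203.7) = 203.7
  D: 0 + 1(30.73) = 30.73
Total out = 489.3 mol; y_D = 30.73 / 489.3 = 0.06281.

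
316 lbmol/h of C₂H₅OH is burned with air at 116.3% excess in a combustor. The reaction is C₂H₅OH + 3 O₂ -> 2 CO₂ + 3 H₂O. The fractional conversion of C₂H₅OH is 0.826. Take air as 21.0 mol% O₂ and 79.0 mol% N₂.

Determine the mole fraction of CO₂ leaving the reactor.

Stoichiometric O₂ = 3 × 316 = 948 lbmol/h; O₂ fed = 948 × 2.163 = 2051 lbmol/h.
N₂ fed = 2051 × 79/21 = 7714 lbmol/h.
Fuel reacted = 0.826 × 316 → ξ = 261 lbmol/h.
Outlet (n = n₀ + ν ξ):
  C₂H₅OH: 316 − 1(261) = 54.98
  O₂: 2051 − 3(261) = 1267
  N₂: 7714 (inert)
  CO₂: 0 + 2(261) = 522
  H₂O: 0 + 3(261) = 783
Total out = 10340 lbmol/h; y_CO₂ = 522 / 10340 = 0.05048.

0.0505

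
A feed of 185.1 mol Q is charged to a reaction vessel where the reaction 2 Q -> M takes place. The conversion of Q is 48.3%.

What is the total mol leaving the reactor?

Q reacted = 0.483 × 185.1 = 89.4 mol; ν_Q = −2, so ξ = 89.4/2 = 44.7 mol.
Outlet amounts (n = n₀ + ν ξ):
  Q: 185.1 − 2(44.7) = 95.7
  M: 0 + 1(44.7) = 44.7
Total out = 95.7 + 44.7 = 140.4 mol.

140 mol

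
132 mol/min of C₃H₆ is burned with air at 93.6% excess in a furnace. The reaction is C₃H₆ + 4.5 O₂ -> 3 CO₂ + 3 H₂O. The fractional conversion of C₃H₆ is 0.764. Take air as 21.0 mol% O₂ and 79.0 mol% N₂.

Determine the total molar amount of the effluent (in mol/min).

5660 mol/min

Stoichiometric O₂ = 4.5 × 132 = 594 mol/min; O₂ fed = 594 × 1.936 = 1150 mol/min.
N₂ fed = 1150 × 79/21 = 4326 mol/min.
Fuel reacted = 0.764 × 132 → ξ = 100.8 mol/min.
Outlet (n = n₀ + ν ξ):
  C₃H₆: 132 − 1(100.8) = 31.15
  O₂: 1150 − 4.5(100.8) = 696.2
  N₂: 4326 (inert)
  CO₂: 0 + 3(100.8) = 302.5
  H₂O: 0 + 3(100.8) = 302.5
Total out = 31.15 + 696.2 + 4326 + 302.5 + 302.5 = 5659 mol/min.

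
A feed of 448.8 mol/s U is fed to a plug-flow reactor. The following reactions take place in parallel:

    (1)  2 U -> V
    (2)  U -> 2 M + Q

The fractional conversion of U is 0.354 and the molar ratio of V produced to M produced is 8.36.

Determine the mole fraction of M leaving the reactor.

0.0242

Conversion of U: U consumed = 0.354 × 448.8 = 158.9 mol/s = 2ξ₁ + 1ξ₂.
Selectivity: 1ξ₁ / (2ξ₂) = 8.36 → ξ₁ = 16.72 ξ₂.
Substitute: (2·16.72 + 1) ξ₂ = 158.9 → ξ₂ = 4.613 mol/s, ξ₁ = 77.13 mol/s.
Outlet amounts (n = n₀ + Σ ν·ξ):
  U: 448.8 − 2(77.13) − 1(4.613) = 289.9
  V: 0 + 1(77.13) = 77.13
  M: 0 + 2(4.613) = 9.226
  Q: 0 + 1(4.613) = 4.613
Total out = 380.9 mol/s; y_M = 9.226 / 380.9 = 0.02422.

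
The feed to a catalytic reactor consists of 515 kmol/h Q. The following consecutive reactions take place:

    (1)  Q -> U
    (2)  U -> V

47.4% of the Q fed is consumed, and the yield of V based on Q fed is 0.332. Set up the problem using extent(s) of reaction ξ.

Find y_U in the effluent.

Conversion of Q: Q consumed = 1ξ₁ = 0.474 × 515 → ξ₁ = 244.1 kmol/h.
Yield of V: 1ξ₂ / 515 = 0.332 → ξ₂ = 171 kmol/h.
Outlet amounts (n = n₀ + Σ ν·ξ):
  Q: 515 − 1(244.1) = 270.9
  U: 0 + 1(244.1) − 1(171) = 73.13
  V: 0 + 1(171) = 171
Total out = 515 kmol/h; y_U = 73.13 / 515 = 0.142.

0.142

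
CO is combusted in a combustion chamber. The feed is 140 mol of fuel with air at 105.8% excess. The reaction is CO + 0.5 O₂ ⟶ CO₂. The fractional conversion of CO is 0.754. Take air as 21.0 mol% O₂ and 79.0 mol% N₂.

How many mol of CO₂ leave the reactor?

Stoichiometric O₂ = 0.5 × 140 = 70 mol; O₂ fed = 70 × 2.058 = 144.1 mol.
N₂ fed = 144.1 × 79/21 = 541.9 mol.
Fuel reacted = 0.754 × 140 → ξ = 105.6 mol.
Outlet (n = n₀ + ν ξ):
  CO: 140 − 1(105.6) = 34.44
  O₂: 144.1 − 0.5(105.6) = 91.28
  N₂: 541.9 (inert)
  CO₂: 0 + 1(105.6) = 105.6

106 mol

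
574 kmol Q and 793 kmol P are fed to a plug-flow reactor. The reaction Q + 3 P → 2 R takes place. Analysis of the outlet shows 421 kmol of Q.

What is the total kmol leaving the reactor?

For Q: n = n₀ − 1ξ → 421 = 574 − 1ξ, giving ξ = 153 kmol.
Outlet amounts (n = n₀ + ν ξ):
  Q: 574 − 1(153) = 421
  P: 793 − 3(153) = 334
  R: 0 + 2(153) = 306
Total out = 421 + 334 + 306 = 1061 kmol.

1060 kmol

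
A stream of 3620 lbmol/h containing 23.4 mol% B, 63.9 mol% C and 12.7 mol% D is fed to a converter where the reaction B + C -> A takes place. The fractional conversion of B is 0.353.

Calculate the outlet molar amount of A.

299 lbmol/h

B reacted = 0.353 × 847.1 = 299 lbmol/h; ν_B = −1, so ξ = 299/1 = 299 lbmol/h.
Outlet amounts (n = n₀ + ν ξ):
  B: 847.1 − 1(299) = 548.1
  C: 2313 − 1(299) = 2014
  A: 0 + 1(299) = 299
  D: 459.7 (inert)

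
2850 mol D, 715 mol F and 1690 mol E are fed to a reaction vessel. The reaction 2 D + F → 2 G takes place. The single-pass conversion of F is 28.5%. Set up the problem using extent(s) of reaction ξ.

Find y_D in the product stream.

0.484

F reacted = 0.285 × 715 = 203.8 mol; ν_F = −1, so ξ = 203.8/1 = 203.8 mol.
Outlet amounts (n = n₀ + ν ξ):
  D: 2850 − 2(203.8) = 2442
  F: 715 − 1(203.8) = 511.2
  G: 0 + 2(203.8) = 407.5
  E: 1690 (inert)
Total out = 5051 mol; y_D = 2442 / 5051 = 0.4835.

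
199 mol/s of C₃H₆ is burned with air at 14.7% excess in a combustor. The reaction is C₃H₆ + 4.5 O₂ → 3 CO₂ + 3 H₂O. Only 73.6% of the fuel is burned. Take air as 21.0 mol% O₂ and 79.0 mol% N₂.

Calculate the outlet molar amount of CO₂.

Stoichiometric O₂ = 4.5 × 199 = 895.5 mol/s; O₂ fed = 895.5 × 1.147 = 1027 mol/s.
N₂ fed = 1027 × 79/21 = 3864 mol/s.
Fuel reacted = 0.736 × 199 → ξ = 146.5 mol/s.
Outlet (n = n₀ + ν ξ):
  C₃H₆: 199 − 1(146.5) = 52.54
  O₂: 1027 − 4.5(146.5) = 368.1
  N₂: 3864 (inert)
  CO₂: 0 + 3(146.5) = 439.4
  H₂O: 0 + 3(146.5) = 439.4

439 mol/s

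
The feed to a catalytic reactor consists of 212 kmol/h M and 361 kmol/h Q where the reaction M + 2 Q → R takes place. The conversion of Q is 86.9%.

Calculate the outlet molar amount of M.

Q reacted = 0.869 × 361 = 313.7 kmol/h; ν_Q = −2, so ξ = 313.7/2 = 156.9 kmol/h.
Outlet amounts (n = n₀ + ν ξ):
  M: 212 − 1(156.9) = 55.15
  Q: 361 − 2(156.9) = 47.29
  R: 0 + 1(156.9) = 156.9

55.1 kmol/h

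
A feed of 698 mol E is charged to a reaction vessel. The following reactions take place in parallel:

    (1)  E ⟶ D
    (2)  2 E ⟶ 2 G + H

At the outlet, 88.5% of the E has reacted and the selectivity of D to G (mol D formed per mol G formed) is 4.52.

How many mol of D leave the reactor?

Conversion of E: E consumed = 0.885 × 698 = 617.7 mol = 1ξ₁ + 2ξ₂.
Selectivity: 1ξ₁ / (2ξ₂) = 4.52 → ξ₁ = 9.04 ξ₂.
Substitute: (1·9.04 + 2) ξ₂ = 617.7 → ξ₂ = 55.95 mol, ξ₁ = 505.8 mol.
Outlet amounts (n = n₀ + Σ ν·ξ):
  E: 698 − 1(505.8) − 2(55.95) = 80.27
  D: 0 + 1(505.8) = 505.8
  G: 0 + 2(55.95) = 111.9
  H: 0 + 1(55.95) = 55.95

506 mol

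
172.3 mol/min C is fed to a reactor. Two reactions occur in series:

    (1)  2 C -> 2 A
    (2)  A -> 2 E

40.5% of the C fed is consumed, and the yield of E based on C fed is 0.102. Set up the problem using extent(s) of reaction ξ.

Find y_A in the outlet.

0.337

Conversion of C: C consumed = 2ξ₁ = 0.405 × 172.3 → ξ₁ = 34.89 mol/min.
Yield of E: 2ξ₂ / 172.3 = 0.102 → ξ₂ = 8.787 mol/min.
Outlet amounts (n = n₀ + Σ ν·ξ):
  C: 172.3 − 2(34.89) = 102.5
  A: 0 + 2(34.89) − 1(8.787) = 60.99
  E: 0 + 2(8.787) = 17.57
Total out = 181.1 mol/min; y_A = 60.99 / 181.1 = 0.3368.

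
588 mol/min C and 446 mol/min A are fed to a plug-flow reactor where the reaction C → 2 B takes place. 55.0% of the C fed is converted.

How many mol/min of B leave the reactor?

C reacted = 0.55 × 588 = 323.4 mol/min; ν_C = −1, so ξ = 323.4/1 = 323.4 mol/min.
Outlet amounts (n = n₀ + ν ξ):
  C: 588 − 1(323.4) = 264.6
  B: 0 + 2(323.4) = 646.8
  A: 446 (inert)

647 mol/min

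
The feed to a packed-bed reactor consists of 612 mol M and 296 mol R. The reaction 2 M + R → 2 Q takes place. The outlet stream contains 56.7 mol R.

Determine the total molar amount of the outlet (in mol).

For R: n = n₀ − 1ξ → 56.7 = 296 − 1ξ, giving ξ = 239.3 mol.
Outlet amounts (n = n₀ + ν ξ):
  M: 612 − 2(239.3) = 133.4
  R: 296 − 1(239.3) = 56.7
  Q: 0 + 2(239.3) = 478.6
Total out = 133.4 + 56.7 + 478.6 = 668.7 mol.

669 mol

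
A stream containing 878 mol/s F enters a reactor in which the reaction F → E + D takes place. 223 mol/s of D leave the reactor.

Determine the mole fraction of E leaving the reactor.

0.203

For D: n = n₀ + 1ξ → 223 = 0 + 1ξ, giving ξ = 223 mol/s.
Outlet amounts (n = n₀ + ν ξ):
  F: 878 − 1(223) = 655
  E: 0 + 1(223) = 223
  D: 0 + 1(223) = 223
Total out = 1101 mol/s; y_E = 223 / 1101 = 0.2025.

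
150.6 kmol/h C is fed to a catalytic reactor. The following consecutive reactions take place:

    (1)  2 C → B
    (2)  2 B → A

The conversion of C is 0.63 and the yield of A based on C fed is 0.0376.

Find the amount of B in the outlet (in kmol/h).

36.1 kmol/h

Conversion of C: C consumed = 2ξ₁ = 0.63 × 150.6 → ξ₁ = 47.44 kmol/h.
Yield of A: 1ξ₂ / 150.6 = 0.0376 → ξ₂ = 5.663 kmol/h.
Outlet amounts (n = n₀ + Σ ν·ξ):
  C: 150.6 − 2(47.44) = 55.72
  B: 0 + 1(47.44) − 2(5.663) = 36.11
  A: 0 + 1(5.663) = 5.663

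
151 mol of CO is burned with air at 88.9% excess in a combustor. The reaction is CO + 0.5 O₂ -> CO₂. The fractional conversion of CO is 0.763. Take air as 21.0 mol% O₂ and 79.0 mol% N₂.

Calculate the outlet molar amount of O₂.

Stoichiometric O₂ = 0.5 × 151 = 75.5 mol; O₂ fed = 75.5 × 1.889 = 142.6 mol.
N₂ fed = 142.6 × 79/21 = 536.5 mol.
Fuel reacted = 0.763 × 151 → ξ = 115.2 mol.
Outlet (n = n₀ + ν ξ):
  CO: 151 − 1(115.2) = 35.79
  O₂: 142.6 − 0.5(115.2) = 85.01
  N₂: 536.5 (inert)
  CO₂: 0 + 1(115.2) = 115.2

85 mol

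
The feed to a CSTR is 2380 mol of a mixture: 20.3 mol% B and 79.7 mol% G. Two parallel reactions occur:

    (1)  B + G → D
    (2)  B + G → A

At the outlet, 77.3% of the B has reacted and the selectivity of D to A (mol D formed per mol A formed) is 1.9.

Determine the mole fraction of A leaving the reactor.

Conversion of B: B consumed = 0.773 × 483.1 = 373.5 mol = 1ξ₁ + 1ξ₂.
Selectivity: 1ξ₁ / (1ξ₂) = 1.9 → ξ₁ = 1.9 ξ₂.
Substitute: (1·1.9 + 1) ξ₂ = 373.5 → ξ₂ = 128.8 mol, ξ₁ = 244.7 mol.
Outlet amounts (n = n₀ + Σ ν·ξ):
  B: 483.1 − 1(244.7) − 1(128.8) = 109.7
  G: 1897 − 1(244.7) − 1(128.8) = 1523
  D: 0 + 1(244.7) = 244.7
  A: 0 + 1(128.8) = 128.8
Total out = 2007 mol; y_A = 128.8 / 2007 = 0.06418.

0.0642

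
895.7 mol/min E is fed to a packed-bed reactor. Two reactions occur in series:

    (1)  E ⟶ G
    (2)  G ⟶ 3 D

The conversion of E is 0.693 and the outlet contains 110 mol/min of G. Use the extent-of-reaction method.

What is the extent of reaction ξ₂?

ξ₂ = 511 mol/min

Conversion of E: E consumed = 1ξ₁ = 0.693 × 895.7 → ξ₁ = 620.7 mol/min.
G balance: n_G = 0 + 1ξ₁ − 1ξ₂ = 110 → ξ₂ = (1·620.7 − 110)/1 = 510.7 mol/min.
Outlet amounts (n = n₀ + Σ ν·ξ):
  E: 895.7 − 1(620.7) = 275
  G: 0 + 1(620.7) − 1(510.7) = 110
  D: 0 + 3(510.7) = 1532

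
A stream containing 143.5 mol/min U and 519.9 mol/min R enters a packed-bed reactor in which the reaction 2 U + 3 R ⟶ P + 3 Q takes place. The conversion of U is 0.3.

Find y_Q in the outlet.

U reacted = 0.3 × 143.5 = 43.05 mol/min; ν_U = −2, so ξ = 43.05/2 = 21.52 mol/min.
Outlet amounts (n = n₀ + ν ξ):
  U: 143.5 − 2(21.52) = 100.5
  R: 519.9 − 3(21.52) = 455.3
  P: 0 + 1(21.52) = 21.52
  Q: 0 + 3(21.52) = 64.57
Total out = 641.9 mol/min; y_Q = 64.57 / 641.9 = 0.1006.

0.101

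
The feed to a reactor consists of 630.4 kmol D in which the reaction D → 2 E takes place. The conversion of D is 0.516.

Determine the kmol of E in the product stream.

D reacted = 0.516 × 630.4 = 325.3 kmol; ν_D = −1, so ξ = 325.3/1 = 325.3 kmol.
Outlet amounts (n = n₀ + ν ξ):
  D: 630.4 − 1(325.3) = 305.1
  E: 0 + 2(325.3) = 650.6

651 kmol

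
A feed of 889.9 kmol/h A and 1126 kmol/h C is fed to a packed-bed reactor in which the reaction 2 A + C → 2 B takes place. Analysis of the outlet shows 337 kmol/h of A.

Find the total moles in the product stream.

1740 kmol/h

For A: n = n₀ − 2ξ → 337 = 889.9 − 2ξ, giving ξ = 276.4 kmol/h.
Outlet amounts (n = n₀ + ν ξ):
  A: 889.9 − 2(276.4) = 337
  C: 1126 − 1(276.4) = 849.5
  B: 0 + 2(276.4) = 552.9
Total out = 337 + 849.5 + 552.9 = 1739 kmol/h.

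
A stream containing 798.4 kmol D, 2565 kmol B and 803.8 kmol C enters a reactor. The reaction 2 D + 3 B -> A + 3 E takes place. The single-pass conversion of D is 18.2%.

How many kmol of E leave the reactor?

D reacted = 0.182 × 798.4 = 145.3 kmol; ν_D = −2, so ξ = 145.3/2 = 72.65 kmol.
Outlet amounts (n = n₀ + ν ξ):
  D: 798.4 − 2(72.65) = 653.1
  B: 2565 − 3(72.65) = 2347
  A: 0 + 1(72.65) = 72.65
  E: 0 + 3(72.65) = 218
  C: 803.8 (inert)

218 kmol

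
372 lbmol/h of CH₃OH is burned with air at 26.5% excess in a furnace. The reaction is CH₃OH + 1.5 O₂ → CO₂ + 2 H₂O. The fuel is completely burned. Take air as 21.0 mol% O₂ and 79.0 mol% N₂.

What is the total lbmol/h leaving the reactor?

Stoichiometric O₂ = 1.5 × 372 = 558 lbmol/h; O₂ fed = 558 × 1.265 = 705.9 lbmol/h.
N₂ fed = 705.9 × 79/21 = 2655 lbmol/h.
Fuel reacted = 1 × 372 → ξ = 372 lbmol/h.
Outlet (n = n₀ + ν ξ):
  CH₃OH: 372 − 1(372) = 0
  O₂: 705.9 − 1.5(372) = 147.9
  N₂: 2655 (inert)
  CO₂: 0 + 1(372) = 372
  H₂O: 0 + 2(372) = 744
Total out = 0 + 147.9 + 2655 + 372 + 744 = 3919 lbmol/h.

3920 lbmol/h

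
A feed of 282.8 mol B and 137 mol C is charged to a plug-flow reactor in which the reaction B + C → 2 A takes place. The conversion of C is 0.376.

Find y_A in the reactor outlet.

C reacted = 0.376 × 137 = 51.51 mol; ν_C = −1, so ξ = 51.51/1 = 51.51 mol.
Outlet amounts (n = n₀ + ν ξ):
  B: 282.8 − 1(51.51) = 231.3
  C: 137 − 1(51.51) = 85.49
  A: 0 + 2(51.51) = 103
Total out = 419.8 mol; y_A = 103 / 419.8 = 0.2454.

0.245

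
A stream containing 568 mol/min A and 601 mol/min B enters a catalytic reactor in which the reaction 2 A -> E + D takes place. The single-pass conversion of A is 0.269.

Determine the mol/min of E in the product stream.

76.4 mol/min

A reacted = 0.269 × 568 = 152.8 mol/min; ν_A = −2, so ξ = 152.8/2 = 76.4 mol/min.
Outlet amounts (n = n₀ + ν ξ):
  A: 568 − 2(76.4) = 415.2
  E: 0 + 1(76.4) = 76.4
  D: 0 + 1(76.4) = 76.4
  B: 601 (inert)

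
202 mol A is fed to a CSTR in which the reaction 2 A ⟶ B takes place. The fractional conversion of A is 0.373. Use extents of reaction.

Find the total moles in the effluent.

A reacted = 0.373 × 202 = 75.35 mol; ν_A = −2, so ξ = 75.35/2 = 37.67 mol.
Outlet amounts (n = n₀ + ν ξ):
  A: 202 − 2(37.67) = 126.7
  B: 0 + 1(37.67) = 37.67
Total out = 126.7 + 37.67 = 164.3 mol.

164 mol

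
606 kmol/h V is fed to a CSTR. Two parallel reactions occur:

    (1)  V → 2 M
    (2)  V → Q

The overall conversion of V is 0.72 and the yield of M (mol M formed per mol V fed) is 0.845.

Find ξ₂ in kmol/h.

Yield of M: 2ξ₁ / 606 = 0.845 → ξ₁ = 256 kmol/h.
Conversion of V: 1ξ₁ + 1ξ₂ = 0.72 × 606 = 436.3 → ξ₂ = 180.3 kmol/h.
Outlet amounts (n = n₀ + Σ ν·ξ):
  V: 606 − 1(256) − 1(180.3) = 169.7
  M: 0 + 2(256) = 512.1
  Q: 0 + 1(180.3) = 180.3

ξ₂ = 180 kmol/h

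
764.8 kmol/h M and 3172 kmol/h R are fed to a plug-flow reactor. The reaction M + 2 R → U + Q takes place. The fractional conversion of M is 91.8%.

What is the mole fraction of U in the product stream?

M reacted = 0.918 × 764.8 = 702.1 kmol/h; ν_M = −1, so ξ = 702.1/1 = 702.1 kmol/h.
Outlet amounts (n = n₀ + ν ξ):
  M: 764.8 − 1(702.1) = 62.71
  R: 3172 − 2(702.1) = 1768
  U: 0 + 1(702.1) = 702.1
  Q: 0 + 1(702.1) = 702.1
Total out = 3235 kmol/h; y_U = 702.1 / 3235 = 0.217.

0.217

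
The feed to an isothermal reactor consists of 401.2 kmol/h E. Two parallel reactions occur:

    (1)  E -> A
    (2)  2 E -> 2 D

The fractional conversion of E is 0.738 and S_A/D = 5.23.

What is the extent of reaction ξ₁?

ξ₁ = 249 kmol/h

Conversion of E: E consumed = 0.738 × 401.2 = 296.1 kmol/h = 1ξ₁ + 2ξ₂.
Selectivity: 1ξ₁ / (2ξ₂) = 5.23 → ξ₁ = 10.46 ξ₂.
Substitute: (1·10.46 + 2) ξ₂ = 296.1 → ξ₂ = 23.76 kmol/h, ξ₁ = 248.6 kmol/h.
Outlet amounts (n = n₀ + Σ ν·ξ):
  E: 401.2 − 1(248.6) − 2(23.76) = 105.1
  A: 0 + 1(248.6) = 248.6
  D: 0 + 2(23.76) = 47.53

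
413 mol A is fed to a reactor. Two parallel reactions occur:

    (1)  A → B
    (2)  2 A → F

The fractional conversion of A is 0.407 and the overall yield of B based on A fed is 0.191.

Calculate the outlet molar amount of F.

Yield of B: 1ξ₁ / 413 = 0.191 → ξ₁ = 78.88 mol.
Conversion of A: 1ξ₁ + 2ξ₂ = 0.407 × 413 = 168.1 → ξ₂ = 44.6 mol.
Outlet amounts (n = n₀ + Σ ν·ξ):
  A: 413 − 1(78.88) − 2(44.6) = 244.9
  B: 0 + 1(78.88) = 78.88
  F: 0 + 1(44.6) = 44.6

44.6 mol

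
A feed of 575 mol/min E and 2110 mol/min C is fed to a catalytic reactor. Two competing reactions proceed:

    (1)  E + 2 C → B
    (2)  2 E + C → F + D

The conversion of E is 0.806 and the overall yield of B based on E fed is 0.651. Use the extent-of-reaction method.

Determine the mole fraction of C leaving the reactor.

0.696

Yield of B: 1ξ₁ / 575 = 0.651 → ξ₁ = 374.3 mol/min.
Conversion of E: 1ξ₁ + 2ξ₂ = 0.806 × 575 = 463.5 → ξ₂ = 44.56 mol/min.
Outlet amounts (n = n₀ + Σ ν·ξ):
  E: 575 − 1(374.3) − 2(44.56) = 111.5
  C: 2110 − 2(374.3) − 1(44.56) = 1317
  B: 0 + 1(374.3) = 374.3
  F: 0 + 1(44.56) = 44.56
  D: 0 + 1(44.56) = 44.56
Total out = 1892 mol/min; y_C = 1317 / 1892 = 0.6961.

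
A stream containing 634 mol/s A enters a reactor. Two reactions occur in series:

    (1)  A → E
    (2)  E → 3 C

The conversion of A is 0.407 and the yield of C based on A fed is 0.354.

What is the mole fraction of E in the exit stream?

0.234

Conversion of A: A consumed = 1ξ₁ = 0.407 × 634 → ξ₁ = 258 mol/s.
Yield of C: 3ξ₂ / 634 = 0.354 → ξ₂ = 74.81 mol/s.
Outlet amounts (n = n₀ + Σ ν·ξ):
  A: 634 − 1(258) = 376
  E: 0 + 1(258) − 1(74.81) = 183.2
  C: 0 + 3(74.81) = 224.4
Total out = 783.6 mol/s; y_E = 183.2 / 783.6 = 0.2338.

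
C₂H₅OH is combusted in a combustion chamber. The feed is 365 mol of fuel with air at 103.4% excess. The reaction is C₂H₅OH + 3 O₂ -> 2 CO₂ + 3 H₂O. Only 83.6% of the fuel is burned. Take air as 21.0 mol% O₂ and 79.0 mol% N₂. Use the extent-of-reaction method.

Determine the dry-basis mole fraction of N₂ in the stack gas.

0.809

Stoichiometric O₂ = 3 × 365 = 1095 mol; O₂ fed = 1095 × 2.034 = 2227 mol.
N₂ fed = 2227 × 79/21 = 8379 mol.
Fuel reacted = 0.836 × 365 → ξ = 305.1 mol.
Outlet (n = n₀ + ν ξ):
  C₂H₅OH: 365 − 1(305.1) = 59.86
  O₂: 2227 − 3(305.1) = 1312
  N₂: 8379 (inert)
  CO₂: 0 + 2(305.1) = 610.3
  H₂O: 0 + 3(305.1) = 915.4
Dry total = 10360 mol; y_N₂ (dry) = 8379 / 10360 = 0.8087.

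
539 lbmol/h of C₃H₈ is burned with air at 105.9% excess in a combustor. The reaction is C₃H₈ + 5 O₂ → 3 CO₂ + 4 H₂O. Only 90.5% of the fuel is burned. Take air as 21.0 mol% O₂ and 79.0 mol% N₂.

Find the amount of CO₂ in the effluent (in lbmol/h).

1460 lbmol/h

Stoichiometric O₂ = 5 × 539 = 2695 lbmol/h; O₂ fed = 2695 × 2.059 = 5549 lbmol/h.
N₂ fed = 5549 × 79/21 = 20870 lbmol/h.
Fuel reacted = 0.905 × 539 → ξ = 487.8 lbmol/h.
Outlet (n = n₀ + ν ξ):
  C₃H₈: 539 − 1(487.8) = 51.2
  O₂: 5549 − 5(487.8) = 3110
  N₂: 20870 (inert)
  CO₂: 0 + 3(487.8) = 1463
  H₂O: 0 + 4(487.8) = 1951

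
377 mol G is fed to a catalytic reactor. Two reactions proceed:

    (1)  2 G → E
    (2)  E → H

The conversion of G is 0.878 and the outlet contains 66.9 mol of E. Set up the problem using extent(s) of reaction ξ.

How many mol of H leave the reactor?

98.6 mol

Conversion of G: G consumed = 2ξ₁ = 0.878 × 377 → ξ₁ = 165.5 mol.
E balance: n_E = 0 + 1ξ₁ − 1ξ₂ = 66.9 → ξ₂ = (1·165.5 − 66.9)/1 = 98.6 mol.
Outlet amounts (n = n₀ + Σ ν·ξ):
  G: 377 − 2(165.5) = 45.99
  E: 0 + 1(165.5) − 1(98.6) = 66.9
  H: 0 + 1(98.6) = 98.6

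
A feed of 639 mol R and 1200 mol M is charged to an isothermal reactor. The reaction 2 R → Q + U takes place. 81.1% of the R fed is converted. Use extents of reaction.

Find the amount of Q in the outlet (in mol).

259 mol

R reacted = 0.811 × 639 = 518.2 mol; ν_R = −2, so ξ = 518.2/2 = 259.1 mol.
Outlet amounts (n = n₀ + ν ξ):
  R: 639 − 2(259.1) = 120.8
  Q: 0 + 1(259.1) = 259.1
  U: 0 + 1(259.1) = 259.1
  M: 1200 (inert)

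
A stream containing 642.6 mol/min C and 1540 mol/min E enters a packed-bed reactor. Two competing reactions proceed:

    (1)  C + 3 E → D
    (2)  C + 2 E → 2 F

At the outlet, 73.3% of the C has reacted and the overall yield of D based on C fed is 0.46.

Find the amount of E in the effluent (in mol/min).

302 mol/min

Yield of D: 1ξ₁ / 642.6 = 0.46 → ξ₁ = 295.6 mol/min.
Conversion of C: 1ξ₁ + 1ξ₂ = 0.733 × 642.6 = 471 → ξ₂ = 175.4 mol/min.
Outlet amounts (n = n₀ + Σ ν·ξ):
  C: 642.6 − 1(295.6) − 1(175.4) = 171.6
  E: 1540 − 3(295.6) − 2(175.4) = 302.4
  D: 0 + 1(295.6) = 295.6
  F: 0 + 2(175.4) = 350.9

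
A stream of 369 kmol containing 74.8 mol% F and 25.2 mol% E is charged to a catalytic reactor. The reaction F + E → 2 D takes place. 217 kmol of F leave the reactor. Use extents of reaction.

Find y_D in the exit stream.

0.32

For F: n = n₀ − 1ξ → 217 = 276 − 1ξ, giving ξ = 59.01 kmol.
Outlet amounts (n = n₀ + ν ξ):
  F: 276 − 1(59.01) = 217
  E: 92.99 − 1(59.01) = 33.98
  D: 0 + 2(59.01) = 118
Total out = 369 kmol; y_D = 118 / 369 = 0.3198.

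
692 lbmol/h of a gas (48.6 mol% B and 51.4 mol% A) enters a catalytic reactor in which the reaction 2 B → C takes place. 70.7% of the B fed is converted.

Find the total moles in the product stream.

573 lbmol/h

B reacted = 0.707 × 336.3 = 237.8 lbmol/h; ν_B = −2, so ξ = 237.8/2 = 118.9 lbmol/h.
Outlet amounts (n = n₀ + ν ξ):
  B: 336.3 − 2(118.9) = 98.54
  C: 0 + 1(118.9) = 118.9
  A: 355.7 (inert)
Total out = 98.54 + 118.9 + 355.7 = 573.1 lbmol/h.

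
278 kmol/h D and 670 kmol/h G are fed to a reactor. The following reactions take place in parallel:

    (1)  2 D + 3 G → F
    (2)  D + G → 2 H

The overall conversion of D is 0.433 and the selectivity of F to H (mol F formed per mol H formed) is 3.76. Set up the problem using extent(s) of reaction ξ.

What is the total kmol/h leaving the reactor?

722 kmol/h

Conversion of D: D consumed = 0.433 × 278 = 120.4 kmol/h = 2ξ₁ + 1ξ₂.
Selectivity: 1ξ₁ / (2ξ₂) = 3.76 → ξ₁ = 7.52 ξ₂.
Substitute: (2·7.52 + 1) ξ₂ = 120.4 → ξ₂ = 7.505 kmol/h, ξ₁ = 56.43 kmol/h.
Outlet amounts (n = n₀ + Σ ν·ξ):
  D: 278 − 2(56.43) − 1(7.505) = 157.6
  G: 670 − 3(56.43) − 1(7.505) = 493.2
  F: 0 + 1(56.43) = 56.43
  H: 0 + 2(7.505) = 15.01
Total out = 157.6 + 493.2 + 56.43 + 15.01 = 722.3 kmol/h.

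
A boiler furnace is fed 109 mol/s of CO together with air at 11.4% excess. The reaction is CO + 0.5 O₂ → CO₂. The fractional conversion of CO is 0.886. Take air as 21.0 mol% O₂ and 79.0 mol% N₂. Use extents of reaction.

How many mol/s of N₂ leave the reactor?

228 mol/s

Stoichiometric O₂ = 0.5 × 109 = 54.5 mol/s; O₂ fed = 54.5 × 1.114 = 60.71 mol/s.
N₂ fed = 60.71 × 79/21 = 228.4 mol/s.
Fuel reacted = 0.886 × 109 → ξ = 96.57 mol/s.
Outlet (n = n₀ + ν ξ):
  CO: 109 − 1(96.57) = 12.43
  O₂: 60.71 − 0.5(96.57) = 12.43
  N₂: 228.4 (inert)
  CO₂: 0 + 1(96.57) = 96.57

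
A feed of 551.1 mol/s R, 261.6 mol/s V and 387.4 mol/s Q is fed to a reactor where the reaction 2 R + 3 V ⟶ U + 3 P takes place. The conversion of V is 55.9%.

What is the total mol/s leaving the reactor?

1150 mol/s

V reacted = 0.559 × 261.6 = 146.2 mol/s; ν_V = −3, so ξ = 146.2/3 = 48.74 mol/s.
Outlet amounts (n = n₀ + ν ξ):
  R: 551.1 − 2(48.74) = 453.6
  V: 261.6 − 3(48.74) = 115.4
  U: 0 + 1(48.74) = 48.74
  P: 0 + 3(48.74) = 146.2
  Q: 387.4 (inert)
Total out = 453.6 + 115.4 + 48.74 + 146.2 + 387.4 = 1151 mol/s.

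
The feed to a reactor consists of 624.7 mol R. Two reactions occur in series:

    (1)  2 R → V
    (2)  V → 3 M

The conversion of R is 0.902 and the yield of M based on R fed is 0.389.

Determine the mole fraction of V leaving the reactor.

0.398

Conversion of R: R consumed = 2ξ₁ = 0.902 × 624.7 → ξ₁ = 281.7 mol.
Yield of M: 3ξ₂ / 624.7 = 0.389 → ξ₂ = 81 mol.
Outlet amounts (n = n₀ + Σ ν·ξ):
  R: 624.7 − 2(281.7) = 61.22
  V: 0 + 1(281.7) − 1(81) = 200.7
  M: 0 + 3(81) = 243
Total out = 505 mol; y_V = 200.7 / 505 = 0.3975.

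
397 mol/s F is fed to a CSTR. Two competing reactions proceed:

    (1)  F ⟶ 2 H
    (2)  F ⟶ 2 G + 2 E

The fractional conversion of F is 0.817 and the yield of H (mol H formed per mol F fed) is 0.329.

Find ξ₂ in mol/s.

ξ₂ = 259 mol/s

Yield of H: 2ξ₁ / 397 = 0.329 → ξ₁ = 65.31 mol/s.
Conversion of F: 1ξ₁ + 1ξ₂ = 0.817 × 397 = 324.3 → ξ₂ = 259 mol/s.
Outlet amounts (n = n₀ + Σ ν·ξ):
  F: 397 − 1(65.31) − 1(259) = 72.65
  H: 0 + 2(65.31) = 130.6
  G: 0 + 2(259) = 518.1
  E: 0 + 2(259) = 518.1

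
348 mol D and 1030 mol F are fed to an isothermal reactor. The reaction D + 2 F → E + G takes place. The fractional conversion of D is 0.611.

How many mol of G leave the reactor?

213 mol

D reacted = 0.611 × 348 = 212.6 mol; ν_D = −1, so ξ = 212.6/1 = 212.6 mol.
Outlet amounts (n = n₀ + ν ξ):
  D: 348 − 1(212.6) = 135.4
  F: 1030 − 2(212.6) = 604.7
  E: 0 + 1(212.6) = 212.6
  G: 0 + 1(212.6) = 212.6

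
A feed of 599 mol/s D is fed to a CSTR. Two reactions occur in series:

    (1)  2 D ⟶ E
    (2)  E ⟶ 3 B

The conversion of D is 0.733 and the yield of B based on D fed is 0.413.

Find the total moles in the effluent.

544 mol/s

Conversion of D: D consumed = 2ξ₁ = 0.733 × 599 → ξ₁ = 219.5 mol/s.
Yield of B: 3ξ₂ / 599 = 0.413 → ξ₂ = 82.46 mol/s.
Outlet amounts (n = n₀ + Σ ν·ξ):
  D: 599 − 2(219.5) = 159.9
  E: 0 + 1(219.5) − 1(82.46) = 137.1
  B: 0 + 3(82.46) = 247.4
Total out = 159.9 + 137.1 + 247.4 = 544.4 mol/s.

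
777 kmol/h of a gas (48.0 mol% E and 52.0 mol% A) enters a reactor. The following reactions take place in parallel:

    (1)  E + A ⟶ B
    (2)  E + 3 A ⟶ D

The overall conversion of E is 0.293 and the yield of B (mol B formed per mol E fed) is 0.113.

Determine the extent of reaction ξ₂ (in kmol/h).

Yield of B: 1ξ₁ / 373 = 0.113 → ξ₁ = 42.14 kmol/h.
Conversion of E: 1ξ₁ + 1ξ₂ = 0.293 × 373 = 109.3 → ξ₂ = 67.13 kmol/h.
Outlet amounts (n = n₀ + Σ ν·ξ):
  E: 373 − 1(42.14) − 1(67.13) = 263.7
  A: 404 − 1(42.14) − 3(67.13) = 160.5
  B: 0 + 1(42.14) = 42.14
  D: 0 + 1(67.13) = 67.13

ξ₂ = 67.1 kmol/h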